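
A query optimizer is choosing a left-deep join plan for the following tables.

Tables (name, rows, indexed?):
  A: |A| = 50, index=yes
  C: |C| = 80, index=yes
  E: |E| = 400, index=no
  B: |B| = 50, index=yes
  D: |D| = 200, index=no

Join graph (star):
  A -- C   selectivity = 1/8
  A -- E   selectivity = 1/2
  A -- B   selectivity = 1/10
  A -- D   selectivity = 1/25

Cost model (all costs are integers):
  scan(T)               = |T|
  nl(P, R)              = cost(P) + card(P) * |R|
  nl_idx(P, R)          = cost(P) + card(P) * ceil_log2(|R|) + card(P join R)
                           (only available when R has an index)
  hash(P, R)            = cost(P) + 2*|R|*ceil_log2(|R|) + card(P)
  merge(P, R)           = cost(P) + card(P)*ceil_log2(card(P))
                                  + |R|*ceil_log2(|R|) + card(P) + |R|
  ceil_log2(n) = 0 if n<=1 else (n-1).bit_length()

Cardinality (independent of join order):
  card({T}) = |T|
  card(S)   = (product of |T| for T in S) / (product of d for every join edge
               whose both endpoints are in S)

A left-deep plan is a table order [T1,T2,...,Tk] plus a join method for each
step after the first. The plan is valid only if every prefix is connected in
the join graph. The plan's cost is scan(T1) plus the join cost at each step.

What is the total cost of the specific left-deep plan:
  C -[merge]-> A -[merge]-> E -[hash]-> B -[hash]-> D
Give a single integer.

613870

step 1: scan C: cost=80, card=80
step 2: join A via merge
    card(P join A) = 80*50/(8) = 500
    cost = 80 + 80*7 + 50*6 + 80 + 50 = 1070
step 3: join E via merge
    card(P join E) = 500*400/(2) = 100000
    cost = 1070 + 500*9 + 400*9 + 500 + 400 = 10070
step 4: join B via hash
    card(P join B) = 100000*50/(10) = 500000
    cost = 10070 + 2*50*6 + 100000 = 110670
step 5: join D via hash
    card(P join D) = 500000*200/(25) = 4000000
    cost = 110670 + 2*200*8 + 500000 = 613870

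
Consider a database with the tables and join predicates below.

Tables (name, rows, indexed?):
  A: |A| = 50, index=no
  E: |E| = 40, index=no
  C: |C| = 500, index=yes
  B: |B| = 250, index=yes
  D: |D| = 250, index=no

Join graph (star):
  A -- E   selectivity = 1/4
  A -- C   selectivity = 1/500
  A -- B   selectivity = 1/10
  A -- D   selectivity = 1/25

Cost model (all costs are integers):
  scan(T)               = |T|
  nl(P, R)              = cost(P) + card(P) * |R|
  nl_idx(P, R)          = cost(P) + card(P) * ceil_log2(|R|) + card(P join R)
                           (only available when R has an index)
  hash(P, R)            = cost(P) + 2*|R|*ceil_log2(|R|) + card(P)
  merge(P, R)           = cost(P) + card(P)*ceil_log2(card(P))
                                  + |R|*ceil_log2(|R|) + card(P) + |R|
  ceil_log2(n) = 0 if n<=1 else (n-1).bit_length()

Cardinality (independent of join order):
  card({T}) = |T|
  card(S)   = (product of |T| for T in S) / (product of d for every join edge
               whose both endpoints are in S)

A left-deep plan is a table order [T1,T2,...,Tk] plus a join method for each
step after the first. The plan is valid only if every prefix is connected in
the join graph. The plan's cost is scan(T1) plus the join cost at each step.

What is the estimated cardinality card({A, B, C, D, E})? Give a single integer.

125000

Tables in S: A(50), B(250), C(500), D(250), E(40)
Edges inside S: A-E(d=4), A-C(d=500), A-B(d=10), A-D(d=25)
numerator = 50 * 250 * 500 * 250 * 40 = 62500000000
denominator = 4 * 500 * 10 * 25 = 500000
card(S) = 62500000000 / 500000 = 125000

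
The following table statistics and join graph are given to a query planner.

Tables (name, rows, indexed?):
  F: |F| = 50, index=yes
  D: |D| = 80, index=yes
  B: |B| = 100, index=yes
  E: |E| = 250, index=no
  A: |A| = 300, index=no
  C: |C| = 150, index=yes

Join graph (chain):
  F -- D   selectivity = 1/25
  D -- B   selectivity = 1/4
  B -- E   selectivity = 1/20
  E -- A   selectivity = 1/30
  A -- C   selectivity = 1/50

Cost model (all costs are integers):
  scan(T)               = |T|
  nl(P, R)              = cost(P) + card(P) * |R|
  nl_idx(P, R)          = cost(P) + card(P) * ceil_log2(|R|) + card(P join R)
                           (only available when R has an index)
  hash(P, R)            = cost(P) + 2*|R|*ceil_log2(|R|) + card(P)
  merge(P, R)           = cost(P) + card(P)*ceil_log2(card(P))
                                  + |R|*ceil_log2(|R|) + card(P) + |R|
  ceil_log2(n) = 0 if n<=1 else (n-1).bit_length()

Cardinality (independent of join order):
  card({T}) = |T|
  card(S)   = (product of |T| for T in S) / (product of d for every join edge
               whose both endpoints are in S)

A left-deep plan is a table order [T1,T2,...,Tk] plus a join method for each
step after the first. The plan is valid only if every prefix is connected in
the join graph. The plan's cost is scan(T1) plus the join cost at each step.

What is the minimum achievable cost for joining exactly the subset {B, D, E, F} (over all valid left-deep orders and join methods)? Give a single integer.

10120

Selinger DP over subsets of {B,D,E,F}:
  {F}: scan cost=50, card=50
  {D}: scan cost=80, card=80
  {B}: scan cost=100, card=100
  {E}: scan cost=250, card=250
  {DF}: card=160; try (D,nl_idx)→560, (F,nl_idx)→720, (F,hash)→760, (D,merge)→1040, (F,merge)→1070, (D,hash)→1220 …(+2); best=560 via (D,nl_idx)
  {BD}: card=2000; try (D,hash)→1320, (B,merge)→1520, (D,merge)→1540, (B,hash)→1560, (B,nl_idx)→2640, (D,nl_idx)→2800 …(+2); best=1320 via (D,hash)
  {BE}: card=1250; try (B,hash)→1900, (E,merge)→3150, (B,nl_idx)→3250, (B,merge)→3300, (E,hash)→4200, (E,nl)→25100 …(+1); best=1900 via (B,hash)
  {BDF}: card=4000; try (B,hash)→2120, (B,merge)→2800, (F,hash)→3920, (B,nl_idx)→5680, (B,nl)→16560, (F,nl_idx)→17320 …(+2); best=2120 via (B,hash)
  {BDE}: card=25000; try (D,hash)→4270, (E,hash)→7320, (D,merge)→17540, (E,merge)→27570, (D,nl_idx)→35650, (D,nl)→101900 …(+1); best=4270 via (D,hash)
  {BDEF}: card=50000; try (E,hash)→10120, (F,hash)→29870, (E,merge)→56370, (F,nl_idx)→204270, (F,merge)→404620, (E,nl)→1002120 …(+1); best=10120 via (E,hash)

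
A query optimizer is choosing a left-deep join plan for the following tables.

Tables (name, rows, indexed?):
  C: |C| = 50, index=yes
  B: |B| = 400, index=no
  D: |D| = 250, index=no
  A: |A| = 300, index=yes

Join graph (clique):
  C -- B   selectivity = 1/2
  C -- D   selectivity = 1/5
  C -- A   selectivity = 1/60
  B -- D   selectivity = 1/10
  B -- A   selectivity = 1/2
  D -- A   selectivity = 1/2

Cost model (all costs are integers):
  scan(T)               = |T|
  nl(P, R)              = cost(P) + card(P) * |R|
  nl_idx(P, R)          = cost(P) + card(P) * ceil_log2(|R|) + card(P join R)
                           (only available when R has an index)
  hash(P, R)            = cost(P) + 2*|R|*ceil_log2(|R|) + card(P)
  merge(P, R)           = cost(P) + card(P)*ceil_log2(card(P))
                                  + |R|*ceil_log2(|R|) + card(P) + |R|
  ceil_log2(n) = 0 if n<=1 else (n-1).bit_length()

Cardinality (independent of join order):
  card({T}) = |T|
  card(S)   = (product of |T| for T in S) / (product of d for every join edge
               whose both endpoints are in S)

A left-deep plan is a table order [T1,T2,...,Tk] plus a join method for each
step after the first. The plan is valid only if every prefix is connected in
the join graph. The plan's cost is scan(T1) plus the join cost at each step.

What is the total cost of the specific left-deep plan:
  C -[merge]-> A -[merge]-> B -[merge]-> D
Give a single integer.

step 1: scan C: cost=50, card=50
step 2: join A via merge
    card(P join A) = 50*300/(60) = 250
    cost = 50 + 50*6 + 300*9 + 50 + 300 = 3400
step 3: join B via merge
    card(P join B) = 250*400/(2*2) = 25000
    cost = 3400 + 250*8 + 400*9 + 250 + 400 = 9650
step 4: join D via merge
    card(P join D) = 25000*250/(5*10*2) = 62500
    cost = 9650 + 25000*15 + 250*8 + 25000 + 250 = 411900

411900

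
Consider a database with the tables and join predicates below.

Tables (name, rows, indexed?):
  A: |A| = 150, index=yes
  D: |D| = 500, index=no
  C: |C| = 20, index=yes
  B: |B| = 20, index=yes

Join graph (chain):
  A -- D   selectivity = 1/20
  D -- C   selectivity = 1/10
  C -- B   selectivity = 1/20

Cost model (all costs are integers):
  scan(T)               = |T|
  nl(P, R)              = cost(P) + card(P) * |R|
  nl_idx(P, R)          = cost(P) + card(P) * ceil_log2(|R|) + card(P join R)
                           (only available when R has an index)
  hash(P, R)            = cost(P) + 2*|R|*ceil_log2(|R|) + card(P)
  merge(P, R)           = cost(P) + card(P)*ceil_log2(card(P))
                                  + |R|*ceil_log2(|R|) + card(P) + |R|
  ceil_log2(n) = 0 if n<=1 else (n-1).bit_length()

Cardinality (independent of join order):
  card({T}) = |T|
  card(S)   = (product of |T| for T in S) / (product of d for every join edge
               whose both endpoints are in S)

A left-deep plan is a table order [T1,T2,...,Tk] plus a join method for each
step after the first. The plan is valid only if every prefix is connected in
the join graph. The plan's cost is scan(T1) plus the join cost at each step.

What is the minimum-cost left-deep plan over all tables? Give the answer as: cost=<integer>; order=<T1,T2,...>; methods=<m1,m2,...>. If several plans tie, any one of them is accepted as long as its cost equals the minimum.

Selinger DP (subsets sized 1..n):
  {A}: scan cost=150, card=150
  {D}: scan cost=500, card=500
  {C}: scan cost=20, card=20
  {B}: scan cost=20, card=20
  {AD}: card=3750; try (A,hash)→3400, (D,merge)→6500, (A,merge)→6850, (A,nl_idx)→8250, (D,hash)→9300, (D,nl)→75150 …(+1); best=3400 via (A,hash)
  {CD}: card=1000; try (C,hash)→1200, (C,nl_idx)→4000, (D,merge)→5140, (C,merge)→5620, (D,hash)→9040, (D,nl)→10020 …(+1); best=1200 via (C,hash)
  {BC}: card=20; try (C,nl_idx)→140, (B,nl_idx)→140, (C,hash)→240, (B,hash)→240, (C,merge)→260, (B,merge)→260 …(+2); best=140 via (C,nl_idx)
  {ACD}: card=7500; try (A,hash)→4600, (C,hash)→7350, (A,merge)→13550, (A,nl_idx)→16700, (C,nl_idx)→29650, (C,merge)→52270 …(+2); best=4600 via (A,hash)
  {BCD}: card=1000; try (B,hash)→2400, (D,merge)→5260, (B,nl_idx)→7200, (D,hash)→9160, (D,nl)→10140, (B,merge)→12320 …(+1); best=2400 via (B,hash)
  {ABCD}: card=7500; try (A,hash)→5800, (B,hash)→12300, (A,merge)→14750, (A,nl_idx)→17900, (B,nl_idx)→49600, (B,merge)→109720 …(+2); best=5800 via (A,hash)

cost=5800; order=D,C,B,A; methods=hash,hash,hash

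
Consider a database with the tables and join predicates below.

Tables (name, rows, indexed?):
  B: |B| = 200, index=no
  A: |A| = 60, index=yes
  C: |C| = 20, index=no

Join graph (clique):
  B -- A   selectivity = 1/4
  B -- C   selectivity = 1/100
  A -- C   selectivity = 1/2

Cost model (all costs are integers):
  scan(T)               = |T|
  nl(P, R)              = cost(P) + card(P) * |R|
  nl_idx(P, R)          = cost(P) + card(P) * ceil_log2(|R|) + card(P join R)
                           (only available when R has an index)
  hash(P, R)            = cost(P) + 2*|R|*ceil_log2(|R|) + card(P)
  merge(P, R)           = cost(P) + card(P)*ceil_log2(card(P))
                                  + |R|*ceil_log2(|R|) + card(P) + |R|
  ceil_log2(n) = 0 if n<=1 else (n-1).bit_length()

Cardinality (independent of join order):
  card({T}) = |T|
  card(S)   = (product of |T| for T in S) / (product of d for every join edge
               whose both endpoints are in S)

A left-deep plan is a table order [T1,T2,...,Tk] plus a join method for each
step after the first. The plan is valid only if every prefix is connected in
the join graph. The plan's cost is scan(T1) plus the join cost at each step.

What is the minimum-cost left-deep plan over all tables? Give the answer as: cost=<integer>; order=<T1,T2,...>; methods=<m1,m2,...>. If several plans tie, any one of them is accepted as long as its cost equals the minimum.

Selinger DP (subsets sized 1..n):
  {B}: scan cost=200, card=200
  {A}: scan cost=60, card=60
  {C}: scan cost=20, card=20
  {AB}: card=3000; try (A,hash)→1120, (B,merge)→2280, (A,merge)→2420, (B,hash)→3320, (A,nl_idx)→4400, (B,nl)→12060 …(+1); best=1120 via (A,hash)
  {BC}: card=40; try (C,hash)→600, (B,merge)→1940, (C,merge)→2120, (B,hash)→3240, (B,nl)→4020, (C,nl)→4200; best=600 via (C,hash)
  {AC}: card=600; try (C,hash)→320, (A,merge)→560, (C,merge)→600, (A,nl_idx)→740, (A,hash)→760, (A,nl)→1220 …(+1); best=320 via (C,hash)
  {ABC}: card=300; try (A,nl_idx)→1140, (A,merge)→1300, (A,hash)→1360, (A,nl)→3000, (B,hash)→4120, (C,hash)→4320 …(+4); best=1140 via (A,nl_idx)

cost=1140; order=B,C,A; methods=hash,nl_idx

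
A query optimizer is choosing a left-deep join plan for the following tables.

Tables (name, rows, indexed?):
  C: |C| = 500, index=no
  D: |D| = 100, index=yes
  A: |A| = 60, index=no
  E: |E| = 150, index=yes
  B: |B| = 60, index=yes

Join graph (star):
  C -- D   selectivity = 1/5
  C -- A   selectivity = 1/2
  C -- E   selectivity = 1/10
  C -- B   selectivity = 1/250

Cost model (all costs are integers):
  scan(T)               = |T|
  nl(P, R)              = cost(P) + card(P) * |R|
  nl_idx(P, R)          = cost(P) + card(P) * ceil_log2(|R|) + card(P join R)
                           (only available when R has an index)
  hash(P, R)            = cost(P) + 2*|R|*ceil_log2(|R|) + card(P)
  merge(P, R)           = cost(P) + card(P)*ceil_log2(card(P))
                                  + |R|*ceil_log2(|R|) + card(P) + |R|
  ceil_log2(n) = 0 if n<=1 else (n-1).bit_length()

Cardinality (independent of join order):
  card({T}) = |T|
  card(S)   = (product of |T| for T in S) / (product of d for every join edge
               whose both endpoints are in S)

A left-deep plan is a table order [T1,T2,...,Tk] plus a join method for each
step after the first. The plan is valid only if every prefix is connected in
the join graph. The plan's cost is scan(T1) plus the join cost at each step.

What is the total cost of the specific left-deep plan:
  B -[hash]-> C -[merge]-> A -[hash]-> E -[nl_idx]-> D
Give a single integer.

1474500

step 1: scan B: cost=60, card=60
step 2: join C via hash
    card(P join C) = 60*500/(250) = 120
    cost = 60 + 2*500*9 + 60 = 9120
step 3: join A via merge
    card(P join A) = 120*60/(2) = 3600
    cost = 9120 + 120*7 + 60*6 + 120 + 60 = 10500
step 4: join E via hash
    card(P join E) = 3600*150/(10) = 54000
    cost = 10500 + 2*150*8 + 3600 = 16500
step 5: join D via nl_idx
    card(P join D) = 54000*100/(5) = 1080000
    cost = 16500 + 54000*7 + 1080000 = 1474500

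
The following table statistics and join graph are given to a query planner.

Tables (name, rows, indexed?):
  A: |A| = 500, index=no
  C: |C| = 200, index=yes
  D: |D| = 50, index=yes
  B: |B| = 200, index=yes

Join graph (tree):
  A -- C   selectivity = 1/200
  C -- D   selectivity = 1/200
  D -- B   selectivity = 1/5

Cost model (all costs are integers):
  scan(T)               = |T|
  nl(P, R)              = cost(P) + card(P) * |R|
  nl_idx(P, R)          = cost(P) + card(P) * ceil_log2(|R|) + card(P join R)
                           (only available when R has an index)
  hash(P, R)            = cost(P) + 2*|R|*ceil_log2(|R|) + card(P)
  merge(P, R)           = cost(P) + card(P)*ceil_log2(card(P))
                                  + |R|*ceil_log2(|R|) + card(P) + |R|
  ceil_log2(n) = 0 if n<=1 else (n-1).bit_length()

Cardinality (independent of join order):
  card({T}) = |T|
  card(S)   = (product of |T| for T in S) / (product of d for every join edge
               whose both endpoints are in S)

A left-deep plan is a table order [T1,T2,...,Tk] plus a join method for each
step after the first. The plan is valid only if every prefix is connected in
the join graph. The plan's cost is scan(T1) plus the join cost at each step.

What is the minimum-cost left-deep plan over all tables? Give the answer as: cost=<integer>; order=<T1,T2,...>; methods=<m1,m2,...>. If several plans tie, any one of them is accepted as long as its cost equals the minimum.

Selinger DP (subsets sized 1..n):
  {A}: scan cost=500, card=500
  {C}: scan cost=200, card=200
  {D}: scan cost=50, card=50
  {B}: scan cost=200, card=200
  {AC}: card=500; try (C,hash)→4200, (C,nl_idx)→5000, (A,merge)→7000, (C,merge)→7300, (A,hash)→9400, (A,nl)→100200 …(+1); best=4200 via (C,hash)
  {CD}: card=50; try (C,nl_idx)→500, (D,hash)→1000, (D,nl_idx)→1450, (C,merge)→2200, (D,merge)→2350, (C,hash)→3300 …(+2); best=500 via (C,nl_idx)
  {BD}: card=2000; try (D,hash)→1000, (B,merge)→2200, (D,merge)→2350, (B,nl_idx)→2450, (B,hash)→3300, (D,nl_idx)→3400 …(+2); best=1000 via (D,hash)
  {ACD}: card=125; try (D,hash)→5300, (A,merge)→5850, (D,nl_idx)→7325, (D,merge)→9550, (A,hash)→9550, (A,nl)→25500 …(+1); best=5300 via (D,hash)
  {BCD}: card=2000; try (B,merge)→2650, (B,nl_idx)→2900, (B,hash)→3750, (C,hash)→6200, (B,nl)→10500, (C,nl_idx)→19000 …(+2); best=2650 via (B,merge)
  {ABCD}: card=5000; try (B,merge)→8100, (B,hash)→8625, (B,nl_idx)→11300, (A,hash)→13650, (B,nl)→30300, (A,merge)→31650 …(+1); best=8100 via (B,merge)

cost=8100; order=A,C,D,B; methods=hash,hash,merge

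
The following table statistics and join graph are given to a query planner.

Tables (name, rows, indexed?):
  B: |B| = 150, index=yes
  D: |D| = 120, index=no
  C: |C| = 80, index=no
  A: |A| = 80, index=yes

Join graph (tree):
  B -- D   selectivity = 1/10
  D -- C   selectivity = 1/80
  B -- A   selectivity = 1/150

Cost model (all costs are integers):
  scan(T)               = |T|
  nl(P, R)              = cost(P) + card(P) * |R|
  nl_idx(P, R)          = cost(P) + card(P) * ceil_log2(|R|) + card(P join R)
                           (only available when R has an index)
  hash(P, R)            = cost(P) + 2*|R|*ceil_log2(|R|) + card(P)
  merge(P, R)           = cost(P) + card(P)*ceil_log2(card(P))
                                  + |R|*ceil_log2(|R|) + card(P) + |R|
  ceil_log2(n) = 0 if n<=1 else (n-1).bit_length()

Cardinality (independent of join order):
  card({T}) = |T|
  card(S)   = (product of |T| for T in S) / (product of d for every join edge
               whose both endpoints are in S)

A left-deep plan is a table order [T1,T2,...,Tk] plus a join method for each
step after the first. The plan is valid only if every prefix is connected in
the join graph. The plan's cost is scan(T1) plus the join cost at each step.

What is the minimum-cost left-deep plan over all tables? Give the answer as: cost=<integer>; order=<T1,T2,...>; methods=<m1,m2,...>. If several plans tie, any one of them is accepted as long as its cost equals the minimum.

cost=4480; order=A,B,D,C; methods=nl_idx,merge,hash

Selinger DP (subsets sized 1..n):
  {B}: scan cost=150, card=150
  {D}: scan cost=120, card=120
  {C}: scan cost=80, card=80
  {A}: scan cost=80, card=80
  {BD}: card=1800; try (D,hash)→1980, (B,merge)→2430, (D,merge)→2460, (B,hash)→2640, (B,nl_idx)→2880, (B,nl)→18120 …(+1); best=1980 via (D,hash)
  {AB}: card=80; try (B,nl_idx)→800, (A,nl_idx)→1280, (A,hash)→1420, (B,merge)→2070, (A,merge)→2140, (B,hash)→2560 …(+2); best=800 via (B,nl_idx)
  {CD}: card=120; try (C,hash)→1360, (D,merge)→1680, (C,merge)→1720, (D,hash)→1840, (D,nl)→9680, (C,nl)→9720; best=1360 via (C,hash)
  {BCD}: card=1800; try (B,merge)→3670, (B,hash)→3880, (B,nl_idx)→4120, (C,hash)→4900, (B,nl)→19360, (C,merge)→24220 …(+1); best=3670 via (B,merge)
  {ABD}: card=960; try (D,merge)→2400, (D,hash)→2560, (A,hash)→4900, (D,nl)→10400, (A,nl_idx)→15540, (A,merge)→24220 …(+1); best=2400 via (D,merge)
  {ABCD}: card=960; try (C,hash)→4480, (A,hash)→6590, (C,merge)→13600, (A,nl_idx)→17230, (A,merge)→25910, (C,nl)→79200 …(+1); best=4480 via (C,hash)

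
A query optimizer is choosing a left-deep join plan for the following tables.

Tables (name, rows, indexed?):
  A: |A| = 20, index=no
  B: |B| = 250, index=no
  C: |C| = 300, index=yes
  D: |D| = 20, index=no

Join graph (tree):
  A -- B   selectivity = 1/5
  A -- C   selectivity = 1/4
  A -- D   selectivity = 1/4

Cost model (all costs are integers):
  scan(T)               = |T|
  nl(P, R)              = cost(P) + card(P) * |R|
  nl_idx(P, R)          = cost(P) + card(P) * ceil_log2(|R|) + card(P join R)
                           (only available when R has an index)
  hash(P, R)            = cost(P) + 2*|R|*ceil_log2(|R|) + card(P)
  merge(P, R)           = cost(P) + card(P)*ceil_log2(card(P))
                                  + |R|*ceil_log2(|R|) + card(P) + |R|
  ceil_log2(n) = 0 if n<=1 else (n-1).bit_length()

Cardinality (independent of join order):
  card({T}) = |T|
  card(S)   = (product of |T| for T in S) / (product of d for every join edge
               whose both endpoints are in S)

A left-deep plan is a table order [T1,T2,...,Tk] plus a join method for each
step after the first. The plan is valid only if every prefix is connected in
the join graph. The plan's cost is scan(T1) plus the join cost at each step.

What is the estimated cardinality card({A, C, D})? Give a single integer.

Tables in S: A(20), C(300), D(20)
Edges inside S: A-C(d=4), A-D(d=4)
numerator = 20 * 300 * 20 = 120000
denominator = 4 * 4 = 16
card(S) = 120000 / 16 = 7500

7500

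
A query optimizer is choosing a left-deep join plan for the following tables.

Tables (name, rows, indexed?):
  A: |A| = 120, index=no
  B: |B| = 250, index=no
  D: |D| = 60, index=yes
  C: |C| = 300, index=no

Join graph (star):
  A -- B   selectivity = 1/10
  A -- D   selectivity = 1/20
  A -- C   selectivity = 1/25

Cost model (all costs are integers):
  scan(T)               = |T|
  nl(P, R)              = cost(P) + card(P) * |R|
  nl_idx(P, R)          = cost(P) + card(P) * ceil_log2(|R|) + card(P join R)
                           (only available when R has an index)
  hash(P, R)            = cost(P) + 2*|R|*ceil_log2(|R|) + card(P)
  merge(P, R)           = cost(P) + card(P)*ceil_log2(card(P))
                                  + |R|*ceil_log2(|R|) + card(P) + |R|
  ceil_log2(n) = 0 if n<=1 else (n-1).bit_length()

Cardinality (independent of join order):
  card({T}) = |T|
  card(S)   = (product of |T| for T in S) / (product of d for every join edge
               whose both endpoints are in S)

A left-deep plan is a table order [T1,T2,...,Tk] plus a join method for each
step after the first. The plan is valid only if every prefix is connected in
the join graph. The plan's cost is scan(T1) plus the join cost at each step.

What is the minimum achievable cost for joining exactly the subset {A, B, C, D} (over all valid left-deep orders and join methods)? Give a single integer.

Selinger DP over subsets of {A,B,C,D}:
  {A}: scan cost=120, card=120
  {B}: scan cost=250, card=250
  {D}: scan cost=60, card=60
  {C}: scan cost=300, card=300
  {AB}: card=3000; try (A,hash)→2180, (B,merge)→3330, (A,merge)→3460, (B,hash)→4240, (B,nl)→30120, (A,nl)→30250; best=2180 via (A,hash)
  {AD}: card=360; try (D,hash)→960, (D,nl_idx)→1200, (A,merge)→1440, (D,merge)→1500, (A,hash)→1800, (A,nl)→7260 …(+1); best=960 via (D,hash)
  {AC}: card=1440; try (A,hash)→2280, (C,merge)→4080, (A,merge)→4260, (C,hash)→5640, (C,nl)→36120, (A,nl)→36300; best=2280 via (A,hash)
  {ABD}: card=9000; try (B,hash)→5320, (D,hash)→5900, (B,merge)→6810, (D,nl_idx)→29180, (D,merge)→41600, (B,nl)→90960 …(+1); best=5320 via (B,hash)
  {ABC}: card=36000; try (B,hash)→7720, (C,hash)→10580, (B,merge)→21810, (C,merge)→44180, (B,nl)→362280, (C,nl)→902180; best=7720 via (B,hash)
  {ACD}: card=4320; try (D,hash)→4440, (C,hash)→6720, (C,merge)→7560, (D,nl_idx)→15240, (D,merge)→19980, (D,nl)→88680 …(+1); best=4440 via (D,hash)
  {ABCD}: card=108000; try (B,hash)→12760, (C,hash)→19720, (D,hash)→44440, (B,merge)→67170, (C,merge)→143320, (D,nl_idx)→331720 …(+4); best=12760 via (B,hash)

12760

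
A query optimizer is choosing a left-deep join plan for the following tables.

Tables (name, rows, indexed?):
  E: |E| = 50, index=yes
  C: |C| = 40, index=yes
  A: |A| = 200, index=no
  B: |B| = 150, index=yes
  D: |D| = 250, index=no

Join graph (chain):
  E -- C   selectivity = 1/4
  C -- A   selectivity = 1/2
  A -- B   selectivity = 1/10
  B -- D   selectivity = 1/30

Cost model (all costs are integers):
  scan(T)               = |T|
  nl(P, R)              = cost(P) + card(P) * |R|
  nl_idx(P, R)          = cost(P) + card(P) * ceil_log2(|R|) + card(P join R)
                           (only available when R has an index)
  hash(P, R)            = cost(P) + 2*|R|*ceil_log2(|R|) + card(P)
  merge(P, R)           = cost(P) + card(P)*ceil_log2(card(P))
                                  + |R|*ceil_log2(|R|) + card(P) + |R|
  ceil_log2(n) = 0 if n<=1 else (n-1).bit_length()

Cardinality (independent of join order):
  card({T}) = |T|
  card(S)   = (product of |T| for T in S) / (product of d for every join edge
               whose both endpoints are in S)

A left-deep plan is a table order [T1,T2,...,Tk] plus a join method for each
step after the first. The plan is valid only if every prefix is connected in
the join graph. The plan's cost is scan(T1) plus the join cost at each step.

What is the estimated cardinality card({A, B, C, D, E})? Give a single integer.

6250000

Tables in S: A(200), B(150), C(40), D(250), E(50)
Edges inside S: E-C(d=4), C-A(d=2), A-B(d=10), B-D(d=30)
numerator = 200 * 150 * 40 * 250 * 50 = 15000000000
denominator = 4 * 2 * 10 * 30 = 2400
card(S) = 15000000000 / 2400 = 6250000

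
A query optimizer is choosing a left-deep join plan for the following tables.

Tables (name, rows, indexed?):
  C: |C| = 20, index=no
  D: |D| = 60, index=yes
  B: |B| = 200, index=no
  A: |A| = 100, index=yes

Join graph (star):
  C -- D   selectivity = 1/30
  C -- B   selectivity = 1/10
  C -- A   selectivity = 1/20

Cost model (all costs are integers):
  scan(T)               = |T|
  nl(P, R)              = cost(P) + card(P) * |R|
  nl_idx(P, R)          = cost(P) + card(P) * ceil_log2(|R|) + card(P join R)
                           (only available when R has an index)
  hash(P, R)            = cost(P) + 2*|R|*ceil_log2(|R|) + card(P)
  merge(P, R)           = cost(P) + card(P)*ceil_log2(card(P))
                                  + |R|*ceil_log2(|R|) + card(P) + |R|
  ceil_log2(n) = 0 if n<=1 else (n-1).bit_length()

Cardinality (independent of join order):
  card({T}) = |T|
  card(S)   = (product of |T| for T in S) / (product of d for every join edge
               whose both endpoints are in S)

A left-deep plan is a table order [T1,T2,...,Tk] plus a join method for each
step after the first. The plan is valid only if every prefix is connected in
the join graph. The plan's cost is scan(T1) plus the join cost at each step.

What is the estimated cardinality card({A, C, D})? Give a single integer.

Tables in S: A(100), C(20), D(60)
Edges inside S: C-D(d=30), C-A(d=20)
numerator = 100 * 20 * 60 = 120000
denominator = 30 * 20 = 600
card(S) = 120000 / 600 = 200

200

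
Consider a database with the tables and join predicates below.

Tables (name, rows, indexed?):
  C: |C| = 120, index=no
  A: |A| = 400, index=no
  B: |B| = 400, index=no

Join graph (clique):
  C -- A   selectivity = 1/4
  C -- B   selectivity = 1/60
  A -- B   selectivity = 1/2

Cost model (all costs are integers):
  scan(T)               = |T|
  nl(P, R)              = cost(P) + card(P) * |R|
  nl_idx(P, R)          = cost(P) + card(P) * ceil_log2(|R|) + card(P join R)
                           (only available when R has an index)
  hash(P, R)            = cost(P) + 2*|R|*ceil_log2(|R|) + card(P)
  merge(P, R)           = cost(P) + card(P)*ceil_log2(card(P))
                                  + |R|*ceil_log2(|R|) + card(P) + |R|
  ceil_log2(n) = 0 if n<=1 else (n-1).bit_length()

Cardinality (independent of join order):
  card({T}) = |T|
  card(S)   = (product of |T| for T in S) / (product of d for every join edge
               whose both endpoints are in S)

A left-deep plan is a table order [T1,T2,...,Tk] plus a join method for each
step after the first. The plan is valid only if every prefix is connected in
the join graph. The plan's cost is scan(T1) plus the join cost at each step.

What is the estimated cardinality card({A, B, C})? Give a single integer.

Tables in S: A(400), B(400), C(120)
Edges inside S: C-A(d=4), C-B(d=60), A-B(d=2)
numerator = 400 * 400 * 120 = 19200000
denominator = 4 * 60 * 2 = 480
card(S) = 19200000 / 480 = 40000

40000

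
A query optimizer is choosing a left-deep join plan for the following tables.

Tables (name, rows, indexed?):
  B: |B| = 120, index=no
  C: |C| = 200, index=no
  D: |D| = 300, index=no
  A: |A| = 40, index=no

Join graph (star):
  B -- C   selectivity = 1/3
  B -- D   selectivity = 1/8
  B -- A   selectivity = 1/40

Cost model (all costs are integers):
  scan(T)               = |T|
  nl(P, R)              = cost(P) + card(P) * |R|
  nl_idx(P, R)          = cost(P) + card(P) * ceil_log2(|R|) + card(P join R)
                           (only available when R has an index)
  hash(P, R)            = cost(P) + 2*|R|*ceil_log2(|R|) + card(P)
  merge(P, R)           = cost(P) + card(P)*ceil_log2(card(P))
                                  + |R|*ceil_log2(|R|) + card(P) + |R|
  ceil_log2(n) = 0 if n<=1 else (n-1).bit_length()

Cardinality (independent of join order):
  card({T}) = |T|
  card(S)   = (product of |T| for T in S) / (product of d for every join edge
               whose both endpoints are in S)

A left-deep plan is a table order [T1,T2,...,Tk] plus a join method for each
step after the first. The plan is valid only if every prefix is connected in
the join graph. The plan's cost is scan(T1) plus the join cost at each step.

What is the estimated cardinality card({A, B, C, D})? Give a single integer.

Tables in S: A(40), B(120), C(200), D(300)
Edges inside S: B-C(d=3), B-D(d=8), B-A(d=40)
numerator = 40 * 120 * 200 * 300 = 288000000
denominator = 3 * 8 * 40 = 960
card(S) = 288000000 / 960 = 300000

300000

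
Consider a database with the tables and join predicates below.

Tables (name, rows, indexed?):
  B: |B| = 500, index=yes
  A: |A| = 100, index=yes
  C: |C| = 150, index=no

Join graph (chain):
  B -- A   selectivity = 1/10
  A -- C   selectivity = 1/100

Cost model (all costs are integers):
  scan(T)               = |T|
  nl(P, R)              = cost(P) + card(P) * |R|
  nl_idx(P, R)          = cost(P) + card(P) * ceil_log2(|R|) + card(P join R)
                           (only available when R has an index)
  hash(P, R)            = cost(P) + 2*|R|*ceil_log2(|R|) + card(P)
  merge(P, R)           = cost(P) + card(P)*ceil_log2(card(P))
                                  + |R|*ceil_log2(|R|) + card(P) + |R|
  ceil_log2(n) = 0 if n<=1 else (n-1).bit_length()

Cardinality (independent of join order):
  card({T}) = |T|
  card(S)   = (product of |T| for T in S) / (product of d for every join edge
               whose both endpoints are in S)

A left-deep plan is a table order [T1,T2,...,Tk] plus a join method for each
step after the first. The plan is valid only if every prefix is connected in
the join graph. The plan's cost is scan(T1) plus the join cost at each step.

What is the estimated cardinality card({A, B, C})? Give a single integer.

Tables in S: A(100), B(500), C(150)
Edges inside S: B-A(d=10), A-C(d=100)
numerator = 100 * 500 * 150 = 7500000
denominator = 10 * 100 = 1000
card(S) = 7500000 / 1000 = 7500

7500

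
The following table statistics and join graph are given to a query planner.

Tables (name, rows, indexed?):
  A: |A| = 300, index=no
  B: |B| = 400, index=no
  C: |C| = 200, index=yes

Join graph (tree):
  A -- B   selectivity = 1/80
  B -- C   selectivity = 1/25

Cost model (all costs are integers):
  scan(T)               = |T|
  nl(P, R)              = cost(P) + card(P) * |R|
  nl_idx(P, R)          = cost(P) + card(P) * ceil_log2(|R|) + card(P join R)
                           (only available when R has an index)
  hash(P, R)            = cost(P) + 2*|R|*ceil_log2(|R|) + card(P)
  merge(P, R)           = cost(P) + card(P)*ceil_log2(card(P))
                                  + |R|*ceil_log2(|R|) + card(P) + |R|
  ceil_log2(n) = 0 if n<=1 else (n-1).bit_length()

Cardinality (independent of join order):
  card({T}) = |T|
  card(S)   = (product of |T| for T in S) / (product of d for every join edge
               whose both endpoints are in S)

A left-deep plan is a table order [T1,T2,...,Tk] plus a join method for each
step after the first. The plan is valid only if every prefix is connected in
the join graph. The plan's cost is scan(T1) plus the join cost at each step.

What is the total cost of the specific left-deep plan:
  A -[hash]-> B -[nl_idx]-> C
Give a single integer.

step 1: scan A: cost=300, card=300
step 2: join B via hash
    card(P join B) = 300*400/(80) = 1500
    cost = 300 + 2*400*9 + 300 = 7800
step 3: join C via nl_idx
    card(P join C) = 1500*200/(25) = 12000
    cost = 7800 + 1500*8 + 12000 = 31800

31800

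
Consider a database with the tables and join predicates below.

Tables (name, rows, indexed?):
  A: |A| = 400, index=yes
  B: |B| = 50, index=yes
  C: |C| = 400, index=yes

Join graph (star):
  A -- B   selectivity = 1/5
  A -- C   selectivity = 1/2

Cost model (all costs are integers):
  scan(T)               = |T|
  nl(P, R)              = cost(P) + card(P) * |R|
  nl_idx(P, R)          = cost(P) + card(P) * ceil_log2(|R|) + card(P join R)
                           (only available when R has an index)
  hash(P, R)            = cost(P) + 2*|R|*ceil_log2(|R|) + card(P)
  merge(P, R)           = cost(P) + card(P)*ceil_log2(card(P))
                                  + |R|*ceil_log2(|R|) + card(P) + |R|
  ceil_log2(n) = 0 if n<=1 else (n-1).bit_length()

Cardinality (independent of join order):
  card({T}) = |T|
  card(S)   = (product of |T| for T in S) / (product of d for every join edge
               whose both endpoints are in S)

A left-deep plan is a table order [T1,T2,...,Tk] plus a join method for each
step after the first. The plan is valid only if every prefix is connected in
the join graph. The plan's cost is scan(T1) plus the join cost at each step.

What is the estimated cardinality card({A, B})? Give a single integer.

Tables in S: A(400), B(50)
Edges inside S: A-B(d=5)
numerator = 400 * 50 = 20000
denominator = 5 = 5
card(S) = 20000 / 5 = 4000

4000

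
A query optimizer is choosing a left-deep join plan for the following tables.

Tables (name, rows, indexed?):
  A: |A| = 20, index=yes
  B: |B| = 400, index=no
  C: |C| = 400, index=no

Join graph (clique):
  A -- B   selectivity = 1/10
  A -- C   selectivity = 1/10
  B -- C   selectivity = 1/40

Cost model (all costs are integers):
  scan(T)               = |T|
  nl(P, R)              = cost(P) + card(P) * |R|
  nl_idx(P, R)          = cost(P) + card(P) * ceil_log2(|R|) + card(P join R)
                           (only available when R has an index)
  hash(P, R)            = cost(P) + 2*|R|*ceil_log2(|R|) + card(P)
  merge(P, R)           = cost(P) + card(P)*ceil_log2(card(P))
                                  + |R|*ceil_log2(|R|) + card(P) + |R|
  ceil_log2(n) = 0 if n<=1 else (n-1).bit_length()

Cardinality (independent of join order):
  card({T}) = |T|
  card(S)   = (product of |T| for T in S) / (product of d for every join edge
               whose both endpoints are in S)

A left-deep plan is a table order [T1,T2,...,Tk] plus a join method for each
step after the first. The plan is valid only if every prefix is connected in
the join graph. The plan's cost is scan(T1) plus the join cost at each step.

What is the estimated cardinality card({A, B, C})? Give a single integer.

Tables in S: A(20), B(400), C(400)
Edges inside S: A-B(d=10), A-C(d=10), B-C(d=40)
numerator = 20 * 400 * 400 = 3200000
denominator = 10 * 10 * 40 = 4000
card(S) = 3200000 / 4000 = 800

800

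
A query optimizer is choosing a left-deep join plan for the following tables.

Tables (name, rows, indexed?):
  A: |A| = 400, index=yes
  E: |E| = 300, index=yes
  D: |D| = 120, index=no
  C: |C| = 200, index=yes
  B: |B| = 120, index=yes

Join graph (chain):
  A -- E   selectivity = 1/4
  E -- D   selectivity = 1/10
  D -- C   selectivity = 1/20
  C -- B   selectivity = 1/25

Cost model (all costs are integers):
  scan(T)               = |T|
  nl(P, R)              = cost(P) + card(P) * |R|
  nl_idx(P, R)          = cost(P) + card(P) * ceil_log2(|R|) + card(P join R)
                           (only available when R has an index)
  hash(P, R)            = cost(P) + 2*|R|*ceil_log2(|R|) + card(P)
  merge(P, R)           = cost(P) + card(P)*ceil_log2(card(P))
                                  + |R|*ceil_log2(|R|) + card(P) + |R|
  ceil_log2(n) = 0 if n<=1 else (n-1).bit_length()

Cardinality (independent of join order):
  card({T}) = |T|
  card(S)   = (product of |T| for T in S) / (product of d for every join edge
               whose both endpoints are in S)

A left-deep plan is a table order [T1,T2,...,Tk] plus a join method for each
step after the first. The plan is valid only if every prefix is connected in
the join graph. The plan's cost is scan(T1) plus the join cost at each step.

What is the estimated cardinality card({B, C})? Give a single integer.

960

Tables in S: B(120), C(200)
Edges inside S: C-B(d=25)
numerator = 120 * 200 = 24000
denominator = 25 = 25
card(S) = 24000 / 25 = 960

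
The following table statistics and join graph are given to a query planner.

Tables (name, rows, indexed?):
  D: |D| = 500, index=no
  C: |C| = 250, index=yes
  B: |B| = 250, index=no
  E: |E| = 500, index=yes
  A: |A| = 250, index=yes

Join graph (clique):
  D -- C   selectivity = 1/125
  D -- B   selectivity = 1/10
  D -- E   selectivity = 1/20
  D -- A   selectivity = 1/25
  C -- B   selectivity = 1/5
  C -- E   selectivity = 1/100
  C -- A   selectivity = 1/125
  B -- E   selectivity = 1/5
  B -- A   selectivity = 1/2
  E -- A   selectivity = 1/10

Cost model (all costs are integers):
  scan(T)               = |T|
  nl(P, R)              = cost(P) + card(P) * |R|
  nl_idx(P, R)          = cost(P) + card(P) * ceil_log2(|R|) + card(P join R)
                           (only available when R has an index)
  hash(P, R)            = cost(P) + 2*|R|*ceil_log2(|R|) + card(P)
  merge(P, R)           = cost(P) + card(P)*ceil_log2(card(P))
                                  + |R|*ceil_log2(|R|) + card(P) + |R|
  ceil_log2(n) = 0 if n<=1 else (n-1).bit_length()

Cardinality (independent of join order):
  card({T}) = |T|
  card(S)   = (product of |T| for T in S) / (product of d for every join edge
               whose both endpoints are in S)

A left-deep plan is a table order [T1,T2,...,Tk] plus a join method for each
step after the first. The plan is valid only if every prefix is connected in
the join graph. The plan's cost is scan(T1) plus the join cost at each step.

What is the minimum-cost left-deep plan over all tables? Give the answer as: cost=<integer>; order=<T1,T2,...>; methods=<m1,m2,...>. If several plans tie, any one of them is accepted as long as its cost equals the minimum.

cost=11222; order=D,C,A,E,B; methods=hash,hash,nl_idx,nl

Selinger DP (subsets sized 1..n):
  {D}: scan cost=500, card=500
  {C}: scan cost=250, card=250
  {B}: scan cost=250, card=250
  {E}: scan cost=500, card=500
  {A}: scan cost=250, card=250
  {CD}: card=1000; try (C,hash)→5000, (C,nl_idx)→5500, (D,merge)→7500, (C,merge)→7750, (D,hash)→9500, (D,nl)→125250 …(+1); best=5000 via (C,hash)
  {BD}: card=12500; try (B,hash)→5000, (D,merge)→7500, (B,merge)→7750, (D,hash)→9500, (D,nl)→125250, (B,nl)→125500; best=5000 via (B,hash)
  {DE}: card=12500; try (E,hash)→10000, (D,hash)→10000, (E,merge)→10500, (D,merge)→10500, (E,nl_idx)→17500, (E,nl)→250500 …(+1); best=10000 via (E,hash)
  {AD}: card=5000; try (A,hash)→5000, (D,merge)→7500, (A,merge)→7750, (D,hash)→9500, (A,nl_idx)→9500, (D,nl)→125250 …(+1); best=5000 via (A,hash)
  {BC}: card=12500; try (C,hash)→4500, (B,hash)→4500, (C,merge)→4750, (B,merge)→4750, (C,nl_idx)→14750, (C,nl)→62750 …(+1); best=4500 via (C,hash)
  {CE}: card=1250; try (E,nl_idx)→3750, (C,hash)→5000, (C,nl_idx)→5750, (E,merge)→7500, (C,merge)→7750, (E,hash)→9500 …(+2); best=3750 via (E,nl_idx)
  {AC}: card=500; try (C,nl_idx)→2750, (A,nl_idx)→2750, (C,hash)→4500, (A,hash)→4500, (C,merge)→4750, (A,merge)→4750 …(+2); best=2750 via (C,nl_idx)
  {BE}: card=25000; try (B,hash)→5000, (E,merge)→7500, (B,merge)→7750, (E,hash)→9500, (E,nl_idx)→27500, (E,nl)→125250 …(+1); best=5000 via (B,hash)
  {AB}: card=31250; try (B,hash)→4500, (A,hash)→4500, (B,merge)→4750, (A,merge)→4750, (A,nl_idx)→33500, (B,nl)→62750 …(+1); best=4500 via (B,hash)
  {AE}: card=12500; try (A,hash)→5000, (E,merge)→7500, (A,merge)→7750, (E,hash)→9500, (E,nl_idx)→15000, (A,nl_idx)→17000 …(+2); best=5000 via (A,hash)
  {BCD}: card=5000; try (B,hash)→10000, (B,merge)→18250, (C,hash)→21500, (D,hash)→26000, (C,nl_idx)→110000, (C,merge)→194750 …(+4); best=10000 via (B,hash)
  {CDE}: card=250; try (D,hash)→14000, (E,nl_idx)→14250, (E,hash)→15000, (E,merge)→21000, (D,merge)→23750, (C,hash)→26500 …(+5); best=14000 via (D,hash)
  {ACD}: card=80; try (A,hash)→10000, (D,hash)→12250, (D,merge)→12750, (A,nl_idx)→13080, (C,hash)→14000, (A,merge)→18250 …(+5); best=10000 via (A,hash)
  {BDE}: card=62500; try (E,hash)→26500, (B,hash)→26500, (D,hash)→39000, (E,nl_idx)→180000, (E,merge)→197500, (B,merge)→199750 …(+4); best=26500 via (E,hash)
  {ABD}: card=62500; try (B,hash)→14000, (A,hash)→21500, (D,hash)→44750, (B,merge)→77250, (A,nl_idx)→167500, (A,merge)→194750 …(+4); best=14000 via (B,hash)
  {ADE}: card=12500; try (E,hash)→19000, (D,hash)→26500, (A,hash)→26500, (E,nl_idx)→62500, (E,merge)→80000, (A,nl_idx)→122500 …(+5); best=19000 via (E,hash)
  {BCE}: card=12500; try (B,hash)→9000, (B,merge)→21000, (E,hash)→26000, (C,hash)→34000, (E,nl_idx)→129500, (E,merge)→197000 …(+5); best=9000 via (B,hash)
  {ABC}: card=12500; try (B,hash)→7250, (B,merge)→10000, (A,hash)→21000, (C,hash)→39750, (A,nl_idx)→117000, (B,nl)→127750 …(+5); best=7250 via (B,hash)
  {ACE}: card=250; try (E,nl_idx)→7500, (A,hash)→9000, (E,hash)→12250, (E,merge)→12750, (A,nl_idx)→14000, (A,merge)→21000 …(+6); best=7500 via (E,nl_idx)
  {ABE}: card=312500; try (B,hash)→21500, (A,hash)→34000, (E,hash)→44750, (B,merge)→194750, (A,merge)→407250, (E,merge)→509500 …(+5); best=21500 via (B,hash)
  {BCDE}: card=250; try (B,hash)→18250, (B,merge)→18500, (E,hash)→24000, (D,hash)→30500, (E,nl_idx)→55250, (B,nl)→76500 …(+8); best=18250 via (B,hash)
  {ABCD}: card=200; try (B,merge)→12890, (B,hash)→14080, (A,hash)→19000, (D,hash)→28750, (B,nl)→30000, (A,nl_idx)→50200 …(+8); best=12890 via (B,merge)
  {ACDE}: card=2; try (E,nl_idx)→10722, (D,merge)→14750, (E,merge)→15640, (A,nl_idx)→16002, (D,hash)→16750, (A,hash)→18250 …(+9); best=10722 via (E,nl_idx)
  {ABDE}: card=31250; try (B,hash)→35500, (E,hash)→85500, (A,hash)→93000, (B,merge)→208750, (D,hash)→343000, (A,nl_idx)→557750 …(+8); best=35500 via (B,hash)
  {ABCE}: card=1250; try (B,hash)→11750, (B,merge)→12000, (A,hash)→25500, (E,hash)→28750, (B,nl)→70000, (A,nl_idx)→110250 …(+9); best=11750 via (B,hash)
  {ABCDE}: card=1; try (B,nl)→11222, (B,merge)→12976, (E,nl_idx)→14691, (B,hash)→14724, (E,merge)→19690, (A,nl_idx)→20251 …(+12); best=11222 via (B,nl)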